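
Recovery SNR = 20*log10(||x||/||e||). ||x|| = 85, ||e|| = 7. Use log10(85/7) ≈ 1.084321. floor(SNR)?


||x||/||e|| = 85/7.
log10(85/7) ≈ 1.084321.
20*log10(||x||/||e||) ≈ 20*1.084321 = 21.68642.
floor(21.68642) = 21.

21


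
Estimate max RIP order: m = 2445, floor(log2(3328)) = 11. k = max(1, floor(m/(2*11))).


floor(log2(3328)) = 11.
2*11 = 22.
m/(2*floor(log2(n))) = 2445/22 ≈ 111.1364.
floor = 111.
k = max(1, 111) = 111.

111


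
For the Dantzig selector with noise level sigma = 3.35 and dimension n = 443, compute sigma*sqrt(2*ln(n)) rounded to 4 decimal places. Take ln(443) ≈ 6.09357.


ln(443) ≈ 6.09357.
2*ln(n) ≈ 12.18714.
sqrt(2*ln(n)) ≈ sqrt(12.18714) ≈ 3.491008.
threshold ≈ 3.35*3.491008 = 11.6948768 ≈ 11.6949.

11.6949


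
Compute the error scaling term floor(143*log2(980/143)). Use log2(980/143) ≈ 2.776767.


log2(n/k) = log2(980/143) ≈ 2.776767.
k*log2(n/k) ≈ 143*2.776767 = 397.077681.
floor(397.077681) = 397.

397


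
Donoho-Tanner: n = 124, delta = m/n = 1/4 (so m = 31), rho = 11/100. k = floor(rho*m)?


m = 1/4*124 = 31.
rho = 11/100.
rho*m = 11/100*31 = 3.41.
k = floor(3.41) = 3.

3


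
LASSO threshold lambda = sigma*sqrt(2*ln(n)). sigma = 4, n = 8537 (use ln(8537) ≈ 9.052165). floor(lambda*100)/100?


ln(8537) ≈ 9.052165.
2*ln(n) ≈ 18.10433.
sqrt(2*ln(n)) ≈ sqrt(18.10433) ≈ 4.254918.
lambda ≈ 4*4.254918 = 17.019672.
floor(lambda*100)/100 = 17.01.

17.01


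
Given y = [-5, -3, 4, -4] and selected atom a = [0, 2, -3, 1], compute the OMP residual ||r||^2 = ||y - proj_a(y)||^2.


a^T a = 14.
a^T y = -22.
coeff = -22/14 = -11/7.
||r||^2 = 220/7.

220/7


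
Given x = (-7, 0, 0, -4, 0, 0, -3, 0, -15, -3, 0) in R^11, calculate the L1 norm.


Non-zero entries: [(0, -7), (3, -4), (6, -3), (8, -15), (9, -3)]
Absolute values: [7, 4, 3, 15, 3]
||x||_1 = sum = 32.

32


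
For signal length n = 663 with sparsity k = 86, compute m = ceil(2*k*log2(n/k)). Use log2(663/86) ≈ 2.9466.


log2(n/k) = log2(663/86) ≈ 2.9466.
2*k*log2(n/k) ≈ 2*86*2.9466 = 506.8152.
m = ceil(506.8152) = 507.

507


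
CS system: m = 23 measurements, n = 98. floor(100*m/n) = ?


100*m/n = 100*23/98 ≈ 23.4694.
floor = 23.

23


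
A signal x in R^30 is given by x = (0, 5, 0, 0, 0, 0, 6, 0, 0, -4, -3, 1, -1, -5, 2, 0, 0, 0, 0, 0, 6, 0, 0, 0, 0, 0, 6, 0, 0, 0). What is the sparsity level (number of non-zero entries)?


Non-zero positions: [1, 6, 9, 10, 11, 12, 13, 14, 20, 26].
Sparsity = 10.

10


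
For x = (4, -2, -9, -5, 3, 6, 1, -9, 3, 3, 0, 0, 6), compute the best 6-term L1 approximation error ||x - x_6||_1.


Sorted |x_i| descending: [9, 9, 6, 6, 5, 4, 3, 3, 3, 2, 1, 0, 0]
Keep top 6: [9, 9, 6, 6, 5, 4]
Tail entries: [3, 3, 3, 2, 1, 0, 0]
L1 error = sum of tail = 12.

12


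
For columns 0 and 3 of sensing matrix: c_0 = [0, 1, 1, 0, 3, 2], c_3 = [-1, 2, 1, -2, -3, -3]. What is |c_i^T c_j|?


Inner product: 0*-1 + 1*2 + 1*1 + 0*-2 + 3*-3 + 2*-3
Products: [0, 2, 1, 0, -9, -6]
Sum = -12.
|dot| = 12.

12


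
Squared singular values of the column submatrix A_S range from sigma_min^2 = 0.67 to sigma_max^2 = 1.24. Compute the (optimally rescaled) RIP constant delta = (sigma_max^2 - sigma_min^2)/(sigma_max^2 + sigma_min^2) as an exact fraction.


lambda_max - lambda_min = 1.24 - 0.67 = 0.57.
lambda_max + lambda_min = 1.24 + 0.67 = 1.91.
delta = 0.57/1.91 = 57/191.

57/191


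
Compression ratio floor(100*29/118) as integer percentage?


100*m/n = 100*29/118 ≈ 24.5763.
floor = 24.

24


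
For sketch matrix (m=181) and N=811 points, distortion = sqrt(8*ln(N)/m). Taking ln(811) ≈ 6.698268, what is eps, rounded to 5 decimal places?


ln(811) ≈ 6.698268.
8*ln(N)/m ≈ 8*6.698268/181 ≈ 0.29605604.
eps = sqrt(0.29605604) ≈ 0.5441103 ≈ 0.54411.

0.54411


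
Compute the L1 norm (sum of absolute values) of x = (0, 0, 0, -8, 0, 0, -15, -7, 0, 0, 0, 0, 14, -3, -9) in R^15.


Non-zero entries: [(3, -8), (6, -15), (7, -7), (12, 14), (13, -3), (14, -9)]
Absolute values: [8, 15, 7, 14, 3, 9]
||x||_1 = sum = 56.

56


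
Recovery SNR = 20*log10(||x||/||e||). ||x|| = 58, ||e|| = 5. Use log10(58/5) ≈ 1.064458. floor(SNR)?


||x||/||e|| = 58/5.
log10(58/5) ≈ 1.064458.
20*log10(||x||/||e||) ≈ 20*1.064458 = 21.28916.
floor(21.28916) = 21.

21


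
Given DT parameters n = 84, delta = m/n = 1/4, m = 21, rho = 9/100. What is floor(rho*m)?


m = 1/4*84 = 21.
rho = 9/100.
rho*m = 9/100*21 = 1.89.
k = floor(1.89) = 1.

1


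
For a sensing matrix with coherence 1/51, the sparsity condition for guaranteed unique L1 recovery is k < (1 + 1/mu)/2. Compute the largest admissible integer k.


1/mu = 51.
1 + 1/mu = 52.
(1 + 1/mu)/2 = 26 is an integer and the inequality is strict, so k_max = 26 - 1 = 25.

25


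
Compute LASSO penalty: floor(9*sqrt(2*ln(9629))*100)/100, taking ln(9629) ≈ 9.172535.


ln(9629) ≈ 9.172535.
2*ln(n) ≈ 18.34507.
sqrt(2*ln(n)) ≈ sqrt(18.34507) ≈ 4.283115.
lambda ≈ 9*4.283115 = 38.548035.
floor(lambda*100)/100 = 38.54.

38.54


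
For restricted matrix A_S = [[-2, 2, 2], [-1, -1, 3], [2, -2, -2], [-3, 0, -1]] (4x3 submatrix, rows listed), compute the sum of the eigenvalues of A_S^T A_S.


Sum of eigenvalues of A_S^T A_S = trace(A_S^T A_S) = sum of squared column norms of A_S.
A_S^T A_S diagonal: [18, 9, 18].
trace = 18 + 9 + 18 = 45.

45


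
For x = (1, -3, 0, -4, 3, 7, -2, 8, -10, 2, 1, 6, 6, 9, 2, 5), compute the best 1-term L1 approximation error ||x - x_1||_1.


Sorted |x_i| descending: [10, 9, 8, 7, 6, 6, 5, 4, 3, 3, 2, 2, 2, 1, 1, 0]
Keep top 1: [10]
Tail entries: [9, 8, 7, 6, 6, 5, 4, 3, 3, 2, 2, 2, 1, 1, 0]
L1 error = sum of tail = 59.

59


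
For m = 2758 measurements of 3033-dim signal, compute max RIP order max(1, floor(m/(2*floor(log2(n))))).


floor(log2(3033)) = 11.
2*11 = 22.
m/(2*floor(log2(n))) = 2758/22 ≈ 125.3636.
floor = 125.
k = max(1, 125) = 125.

125


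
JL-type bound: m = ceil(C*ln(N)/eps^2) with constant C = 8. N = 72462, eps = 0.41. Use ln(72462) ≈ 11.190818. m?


ln(72462) ≈ 11.190818.
eps^2 = 0.41^2 = 0.1681.
C*ln(N)/eps^2 ≈ 8*11.190818/0.1681 ≈ 532.5791.
m = ceil(532.5791) = 533.

533


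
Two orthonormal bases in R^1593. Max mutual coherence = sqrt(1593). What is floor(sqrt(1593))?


39^2 = 1521 <= 1593 < 1600 = 40^2, so 39 <= sqrt(1593) < 40.
floor(sqrt(1593)) = 39.

39


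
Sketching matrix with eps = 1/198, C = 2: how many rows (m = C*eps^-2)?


1/eps = 198.
(1/eps)^2 = 39204.
m = 2*39204 = 78408.

78408


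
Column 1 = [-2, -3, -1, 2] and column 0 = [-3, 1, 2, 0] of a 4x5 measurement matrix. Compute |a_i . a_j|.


Inner product: -2*-3 + -3*1 + -1*2 + 2*0
Products: [6, -3, -2, 0]
Sum = 1.
|dot| = 1.

1


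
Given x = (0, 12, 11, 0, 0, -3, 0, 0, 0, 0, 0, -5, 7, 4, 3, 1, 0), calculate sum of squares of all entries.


Non-zero entries: [(1, 12), (2, 11), (5, -3), (11, -5), (12, 7), (13, 4), (14, 3), (15, 1)]
Squares: [144, 121, 9, 25, 49, 16, 9, 1]
||x||_2^2 = sum = 374.

374


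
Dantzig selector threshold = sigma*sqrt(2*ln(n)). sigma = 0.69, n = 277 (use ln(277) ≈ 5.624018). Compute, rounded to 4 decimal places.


ln(277) ≈ 5.624018.
2*ln(n) ≈ 11.248036.
sqrt(2*ln(n)) ≈ sqrt(11.248036) ≈ 3.353809.
threshold ≈ 0.69*3.353809 = 2.31412821 ≈ 2.3141.

2.3141


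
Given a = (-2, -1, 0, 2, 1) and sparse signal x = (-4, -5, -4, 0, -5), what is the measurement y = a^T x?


Non-zero terms: ['-2*-4', '-1*-5', '0*-4', '1*-5']
Products: [8, 5, 0, -5]
y = sum = 8.

8


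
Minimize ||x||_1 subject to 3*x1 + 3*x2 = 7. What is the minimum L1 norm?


Axis intercepts:
  x1 = 7/3, x2 = 0: L1 = 7/3
  x1 = 0, x2 = 7/3: L1 = 7/3
x* = (7/3, 0)
||x*||_1 = 7/3.

7/3


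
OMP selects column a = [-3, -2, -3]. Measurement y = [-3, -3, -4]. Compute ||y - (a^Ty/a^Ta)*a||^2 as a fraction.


a^T a = 22.
a^T y = 27.
coeff = 27/22 = 27/22.
||r||^2 = 19/22.

19/22


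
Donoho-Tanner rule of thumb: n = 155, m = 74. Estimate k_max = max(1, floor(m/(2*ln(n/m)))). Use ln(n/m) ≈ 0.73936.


n/m = 155/74.
ln(n/m) ≈ 0.73936.
2*ln(n/m) ≈ 1.47872.
m/(2*ln(n/m)) ≈ 74/1.47872 ≈ 50.0433.
floor = 50.
k_max = max(1, 50) = 50.

50


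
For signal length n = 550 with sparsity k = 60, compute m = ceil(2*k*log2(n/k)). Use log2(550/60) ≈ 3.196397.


log2(n/k) = log2(550/60) ≈ 3.196397.
2*k*log2(n/k) ≈ 2*60*3.196397 = 383.56764.
m = ceil(383.56764) = 384.

384


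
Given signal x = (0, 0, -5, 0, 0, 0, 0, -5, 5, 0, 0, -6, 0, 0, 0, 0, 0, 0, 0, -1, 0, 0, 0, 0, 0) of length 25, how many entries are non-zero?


Non-zero positions: [2, 7, 8, 11, 19].
Sparsity = 5.

5


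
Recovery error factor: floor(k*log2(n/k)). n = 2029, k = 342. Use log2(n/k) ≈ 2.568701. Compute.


log2(n/k) = log2(2029/342) ≈ 2.568701.
k*log2(n/k) ≈ 342*2.568701 = 878.495742.
floor(878.495742) = 878.

878


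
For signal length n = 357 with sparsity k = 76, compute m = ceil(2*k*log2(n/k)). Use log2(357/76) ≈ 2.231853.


log2(n/k) = log2(357/76) ≈ 2.231853.
2*k*log2(n/k) ≈ 2*76*2.231853 = 339.241656.
m = ceil(339.241656) = 340.

340


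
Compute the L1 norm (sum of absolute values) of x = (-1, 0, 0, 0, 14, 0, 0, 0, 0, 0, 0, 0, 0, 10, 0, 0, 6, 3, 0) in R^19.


Non-zero entries: [(0, -1), (4, 14), (13, 10), (16, 6), (17, 3)]
Absolute values: [1, 14, 10, 6, 3]
||x||_1 = sum = 34.

34


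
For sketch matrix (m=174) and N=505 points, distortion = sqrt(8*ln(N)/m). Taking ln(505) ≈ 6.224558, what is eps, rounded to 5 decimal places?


ln(505) ≈ 6.224558.
8*ln(N)/m ≈ 8*6.224558/174 ≈ 0.28618657.
eps = sqrt(0.28618657) ≈ 0.5349641 ≈ 0.53496.

0.53496


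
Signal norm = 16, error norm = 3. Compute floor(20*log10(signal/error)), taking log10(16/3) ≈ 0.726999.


||x||/||e|| = 16/3.
log10(16/3) ≈ 0.726999.
20*log10(||x||/||e||) ≈ 20*0.726999 = 14.53998.
floor(14.53998) = 14.

14


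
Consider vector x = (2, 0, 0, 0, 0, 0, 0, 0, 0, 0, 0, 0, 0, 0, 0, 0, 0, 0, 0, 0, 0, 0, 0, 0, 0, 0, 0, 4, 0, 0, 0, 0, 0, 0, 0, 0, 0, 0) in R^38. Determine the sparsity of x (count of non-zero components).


Non-zero positions: [0, 27].
Sparsity = 2.

2


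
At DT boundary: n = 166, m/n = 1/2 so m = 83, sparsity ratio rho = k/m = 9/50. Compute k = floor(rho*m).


m = 1/2*166 = 83.
rho = 9/50.
rho*m = 9/50*83 = 14.94.
k = floor(14.94) = 14.

14


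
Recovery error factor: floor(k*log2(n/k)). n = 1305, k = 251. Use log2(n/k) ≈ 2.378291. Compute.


log2(n/k) = log2(1305/251) ≈ 2.378291.
k*log2(n/k) ≈ 251*2.378291 = 596.951041.
floor(596.951041) = 596.

596


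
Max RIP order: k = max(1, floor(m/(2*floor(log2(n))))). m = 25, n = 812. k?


floor(log2(812)) = 9.
2*9 = 18.
m/(2*floor(log2(n))) = 25/18 ≈ 1.3889.
floor = 1.
k = max(1, 1) = 1.

1


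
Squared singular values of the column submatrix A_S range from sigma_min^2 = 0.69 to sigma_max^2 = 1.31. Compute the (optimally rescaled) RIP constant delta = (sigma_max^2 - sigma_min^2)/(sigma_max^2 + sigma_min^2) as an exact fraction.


lambda_max - lambda_min = 1.31 - 0.69 = 0.62.
lambda_max + lambda_min = 1.31 + 0.69 = 2.00.
delta = 0.62/2.00 = 62/200 = 31/100.

31/100


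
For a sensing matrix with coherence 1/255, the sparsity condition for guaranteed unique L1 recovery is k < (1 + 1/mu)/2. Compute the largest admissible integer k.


1/mu = 255.
1 + 1/mu = 256.
(1 + 1/mu)/2 = 128 is an integer and the inequality is strict, so k_max = 128 - 1 = 127.

127


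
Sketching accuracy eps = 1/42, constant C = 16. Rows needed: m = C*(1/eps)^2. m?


1/eps = 42.
(1/eps)^2 = 1764.
m = 16*1764 = 28224.

28224


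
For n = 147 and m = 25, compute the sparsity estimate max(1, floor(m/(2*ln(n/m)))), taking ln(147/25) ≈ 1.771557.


n/m = 147/25.
ln(n/m) ≈ 1.771557.
2*ln(n/m) ≈ 3.543114.
m/(2*ln(n/m)) ≈ 25/3.543114 ≈ 7.0559.
floor = 7.
k_max = max(1, 7) = 7.

7


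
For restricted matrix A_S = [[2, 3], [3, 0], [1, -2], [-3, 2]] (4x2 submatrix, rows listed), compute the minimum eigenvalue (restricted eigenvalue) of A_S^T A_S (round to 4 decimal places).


A_S^T A_S = [[23, -2], [-2, 17]].
trace = 40.
det = 387.
disc = trace^2 - 4*det = 1600 - 4*387 = 52.
sqrt(52) ≈ 7.211103.
lam_min = (40 - sqrt(52))/2 ≈ (40 - 7.211103)/2 = 16.3944485 ≈ 16.3944.

16.3944


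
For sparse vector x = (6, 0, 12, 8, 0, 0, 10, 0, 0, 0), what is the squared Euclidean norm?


Non-zero entries: [(0, 6), (2, 12), (3, 8), (6, 10)]
Squares: [36, 144, 64, 100]
||x||_2^2 = sum = 344.

344


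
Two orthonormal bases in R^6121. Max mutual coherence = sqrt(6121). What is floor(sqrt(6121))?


78^2 = 6084 <= 6121 < 6241 = 79^2, so 78 <= sqrt(6121) < 79.
floor(sqrt(6121)) = 78.

78


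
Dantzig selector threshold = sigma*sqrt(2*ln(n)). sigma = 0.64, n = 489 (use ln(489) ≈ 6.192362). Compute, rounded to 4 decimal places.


ln(489) ≈ 6.192362.
2*ln(n) ≈ 12.384724.
sqrt(2*ln(n)) ≈ sqrt(12.384724) ≈ 3.519194.
threshold ≈ 0.64*3.519194 = 2.25228416 ≈ 2.2523.

2.2523


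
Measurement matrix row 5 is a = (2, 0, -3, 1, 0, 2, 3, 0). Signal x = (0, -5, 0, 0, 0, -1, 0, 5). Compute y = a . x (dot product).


Non-zero terms: ['0*-5', '2*-1', '0*5']
Products: [0, -2, 0]
y = sum = -2.

-2


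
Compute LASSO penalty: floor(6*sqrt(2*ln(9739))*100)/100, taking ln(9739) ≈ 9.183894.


ln(9739) ≈ 9.183894.
2*ln(n) ≈ 18.367788.
sqrt(2*ln(n)) ≈ sqrt(18.367788) ≈ 4.285766.
lambda ≈ 6*4.285766 = 25.714596.
floor(lambda*100)/100 = 25.71.

25.71


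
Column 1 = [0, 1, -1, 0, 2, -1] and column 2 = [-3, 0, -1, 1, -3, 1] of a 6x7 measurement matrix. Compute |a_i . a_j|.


Inner product: 0*-3 + 1*0 + -1*-1 + 0*1 + 2*-3 + -1*1
Products: [0, 0, 1, 0, -6, -1]
Sum = -6.
|dot| = 6.

6


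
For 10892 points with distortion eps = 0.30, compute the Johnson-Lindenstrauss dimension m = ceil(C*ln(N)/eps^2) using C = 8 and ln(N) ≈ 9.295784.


ln(10892) ≈ 9.295784.
eps^2 = 0.30^2 = 0.09.
C*ln(N)/eps^2 ≈ 8*9.295784/0.09 ≈ 826.2919.
m = ceil(826.2919) = 827.

827


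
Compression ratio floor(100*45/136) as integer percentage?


100*m/n = 100*45/136 ≈ 33.0882.
floor = 33.

33


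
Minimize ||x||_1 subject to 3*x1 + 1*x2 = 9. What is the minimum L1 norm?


Axis intercepts:
  x1 = 3, x2 = 0: L1 = 3
  x1 = 0, x2 = 9: L1 = 9
x* = (3, 0)
||x*||_1 = 3.

3


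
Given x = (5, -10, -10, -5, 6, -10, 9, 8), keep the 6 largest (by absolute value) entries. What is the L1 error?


Sorted |x_i| descending: [10, 10, 10, 9, 8, 6, 5, 5]
Keep top 6: [10, 10, 10, 9, 8, 6]
Tail entries: [5, 5]
L1 error = sum of tail = 10.

10


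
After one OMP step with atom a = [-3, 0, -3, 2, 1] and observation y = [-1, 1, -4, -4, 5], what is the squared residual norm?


a^T a = 23.
a^T y = 12.
coeff = 12/23 = 12/23.
||r||^2 = 1213/23.

1213/23


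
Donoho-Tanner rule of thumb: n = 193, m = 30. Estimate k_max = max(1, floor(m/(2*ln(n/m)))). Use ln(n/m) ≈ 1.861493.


n/m = 193/30.
ln(n/m) ≈ 1.861493.
2*ln(n/m) ≈ 3.722986.
m/(2*ln(n/m)) ≈ 30/3.722986 ≈ 8.058.
floor = 8.
k_max = max(1, 8) = 8.

8


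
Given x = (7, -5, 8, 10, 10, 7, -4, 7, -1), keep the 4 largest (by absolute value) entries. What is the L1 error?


Sorted |x_i| descending: [10, 10, 8, 7, 7, 7, 5, 4, 1]
Keep top 4: [10, 10, 8, 7]
Tail entries: [7, 7, 5, 4, 1]
L1 error = sum of tail = 24.

24


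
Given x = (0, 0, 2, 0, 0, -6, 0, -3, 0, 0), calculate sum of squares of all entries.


Non-zero entries: [(2, 2), (5, -6), (7, -3)]
Squares: [4, 36, 9]
||x||_2^2 = sum = 49.

49


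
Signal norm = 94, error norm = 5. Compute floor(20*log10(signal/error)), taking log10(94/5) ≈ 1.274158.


||x||/||e|| = 94/5.
log10(94/5) ≈ 1.274158.
20*log10(||x||/||e||) ≈ 20*1.274158 = 25.48316.
floor(25.48316) = 25.

25


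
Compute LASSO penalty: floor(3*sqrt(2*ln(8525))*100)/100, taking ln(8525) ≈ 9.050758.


ln(8525) ≈ 9.050758.
2*ln(n) ≈ 18.101516.
sqrt(2*ln(n)) ≈ sqrt(18.101516) ≈ 4.254588.
lambda ≈ 3*4.254588 = 12.763764.
floor(lambda*100)/100 = 12.76.

12.76


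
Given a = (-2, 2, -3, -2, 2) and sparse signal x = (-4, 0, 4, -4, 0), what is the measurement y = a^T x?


Non-zero terms: ['-2*-4', '-3*4', '-2*-4']
Products: [8, -12, 8]
y = sum = 4.

4


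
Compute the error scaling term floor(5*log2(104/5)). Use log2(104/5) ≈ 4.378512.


log2(n/k) = log2(104/5) ≈ 4.378512.
k*log2(n/k) ≈ 5*4.378512 = 21.89256.
floor(21.89256) = 21.

21


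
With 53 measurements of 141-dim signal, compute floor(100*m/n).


100*m/n = 100*53/141 ≈ 37.5887.
floor = 37.

37


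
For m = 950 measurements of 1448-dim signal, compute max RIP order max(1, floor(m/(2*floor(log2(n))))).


floor(log2(1448)) = 10.
2*10 = 20.
m/(2*floor(log2(n))) = 950/20 ≈ 47.5.
floor = 47.
k = max(1, 47) = 47.

47


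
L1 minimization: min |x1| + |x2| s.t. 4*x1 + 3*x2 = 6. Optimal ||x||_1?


Axis intercepts:
  x1 = 3/2, x2 = 0: L1 = 3/2
  x1 = 0, x2 = 2: L1 = 2
x* = (3/2, 0)
||x*||_1 = 3/2.

3/2


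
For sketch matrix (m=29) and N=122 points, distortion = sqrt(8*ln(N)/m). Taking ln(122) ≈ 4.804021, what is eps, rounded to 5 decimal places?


ln(122) ≈ 4.804021.
8*ln(N)/m ≈ 8*4.804021/29 ≈ 1.32524717.
eps = sqrt(1.32524717) ≈ 1.1511938 ≈ 1.15119.

1.15119


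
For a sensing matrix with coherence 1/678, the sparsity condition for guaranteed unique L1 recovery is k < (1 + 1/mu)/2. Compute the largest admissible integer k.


1/mu = 678.
1 + 1/mu = 679.
(1 + 1/mu)/2 = 339.5 is not an integer, so k_max = floor(339.5) = 339.

339


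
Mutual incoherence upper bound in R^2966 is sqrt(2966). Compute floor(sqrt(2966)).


54^2 = 2916 <= 2966 < 3025 = 55^2, so 54 <= sqrt(2966) < 55.
floor(sqrt(2966)) = 54.

54


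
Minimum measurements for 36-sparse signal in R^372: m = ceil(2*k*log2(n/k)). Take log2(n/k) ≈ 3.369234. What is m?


log2(n/k) = log2(372/36) ≈ 3.369234.
2*k*log2(n/k) ≈ 2*36*3.369234 = 242.584848.
m = ceil(242.584848) = 243.

243


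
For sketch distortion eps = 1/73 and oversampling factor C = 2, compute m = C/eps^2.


1/eps = 73.
(1/eps)^2 = 5329.
m = 2*5329 = 10658.

10658


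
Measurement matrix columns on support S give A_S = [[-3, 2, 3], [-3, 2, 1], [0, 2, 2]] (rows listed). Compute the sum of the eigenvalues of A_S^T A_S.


Sum of eigenvalues of A_S^T A_S = trace(A_S^T A_S) = sum of squared column norms of A_S.
A_S^T A_S diagonal: [18, 12, 14].
trace = 18 + 12 + 14 = 44.

44


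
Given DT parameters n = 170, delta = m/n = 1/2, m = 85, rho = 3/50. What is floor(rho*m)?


m = 1/2*170 = 85.
rho = 3/50.
rho*m = 3/50*85 = 5.1.
k = floor(5.1) = 5.

5


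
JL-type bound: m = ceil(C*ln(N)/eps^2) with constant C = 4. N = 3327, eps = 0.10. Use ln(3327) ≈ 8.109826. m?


ln(3327) ≈ 8.109826.
eps^2 = 0.10^2 = 0.01.
C*ln(N)/eps^2 ≈ 4*8.109826/0.01 ≈ 3243.9304.
m = ceil(3243.9304) = 3244.

3244


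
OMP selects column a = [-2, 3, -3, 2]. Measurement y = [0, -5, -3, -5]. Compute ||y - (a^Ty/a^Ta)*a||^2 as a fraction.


a^T a = 26.
a^T y = -16.
coeff = -16/26 = -8/13.
||r||^2 = 639/13.

639/13


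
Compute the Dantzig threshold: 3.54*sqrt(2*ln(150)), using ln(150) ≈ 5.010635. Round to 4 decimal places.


ln(150) ≈ 5.010635.
2*ln(n) ≈ 10.02127.
sqrt(2*ln(n)) ≈ sqrt(10.02127) ≈ 3.165639.
threshold ≈ 3.54*3.165639 = 11.20636206 ≈ 11.2064.

11.2064


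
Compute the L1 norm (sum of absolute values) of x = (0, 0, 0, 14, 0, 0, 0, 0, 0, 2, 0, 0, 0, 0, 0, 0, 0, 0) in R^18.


Non-zero entries: [(3, 14), (9, 2)]
Absolute values: [14, 2]
||x||_1 = sum = 16.

16


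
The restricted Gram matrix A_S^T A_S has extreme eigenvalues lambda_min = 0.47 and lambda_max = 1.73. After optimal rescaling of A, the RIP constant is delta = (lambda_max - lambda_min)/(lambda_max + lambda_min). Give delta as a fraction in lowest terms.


lambda_max - lambda_min = 1.73 - 0.47 = 1.26.
lambda_max + lambda_min = 1.73 + 0.47 = 2.20.
delta = 1.26/2.20 = 126/220 = 63/110.

63/110


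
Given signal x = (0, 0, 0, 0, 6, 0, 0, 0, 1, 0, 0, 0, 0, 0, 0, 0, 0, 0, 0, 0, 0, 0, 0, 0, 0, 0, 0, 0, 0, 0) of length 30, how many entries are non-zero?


Non-zero positions: [4, 8].
Sparsity = 2.

2


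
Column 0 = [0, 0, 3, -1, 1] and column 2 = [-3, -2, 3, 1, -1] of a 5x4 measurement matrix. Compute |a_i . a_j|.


Inner product: 0*-3 + 0*-2 + 3*3 + -1*1 + 1*-1
Products: [0, 0, 9, -1, -1]
Sum = 7.
|dot| = 7.

7


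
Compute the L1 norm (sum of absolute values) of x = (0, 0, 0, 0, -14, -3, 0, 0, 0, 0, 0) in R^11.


Non-zero entries: [(4, -14), (5, -3)]
Absolute values: [14, 3]
||x||_1 = sum = 17.

17


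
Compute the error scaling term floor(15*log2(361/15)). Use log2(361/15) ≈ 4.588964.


log2(n/k) = log2(361/15) ≈ 4.588964.
k*log2(n/k) ≈ 15*4.588964 = 68.83446.
floor(68.83446) = 68.

68


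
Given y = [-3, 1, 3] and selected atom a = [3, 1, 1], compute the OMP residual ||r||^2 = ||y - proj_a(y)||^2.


a^T a = 11.
a^T y = -5.
coeff = -5/11 = -5/11.
||r||^2 = 184/11.

184/11


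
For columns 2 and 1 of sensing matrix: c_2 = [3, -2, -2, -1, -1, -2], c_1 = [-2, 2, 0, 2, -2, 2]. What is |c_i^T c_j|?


Inner product: 3*-2 + -2*2 + -2*0 + -1*2 + -1*-2 + -2*2
Products: [-6, -4, 0, -2, 2, -4]
Sum = -14.
|dot| = 14.

14


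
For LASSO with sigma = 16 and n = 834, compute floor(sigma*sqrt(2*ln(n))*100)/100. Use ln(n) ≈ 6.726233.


ln(834) ≈ 6.726233.
2*ln(n) ≈ 13.452466.
sqrt(2*ln(n)) ≈ sqrt(13.452466) ≈ 3.66776.
lambda ≈ 16*3.66776 = 58.68416.
floor(lambda*100)/100 = 58.68.

58.68


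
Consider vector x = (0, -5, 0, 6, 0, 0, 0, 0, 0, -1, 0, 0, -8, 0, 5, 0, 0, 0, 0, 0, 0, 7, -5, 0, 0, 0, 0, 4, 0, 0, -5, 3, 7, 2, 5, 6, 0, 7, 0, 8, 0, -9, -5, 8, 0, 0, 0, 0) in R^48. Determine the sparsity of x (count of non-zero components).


Non-zero positions: [1, 3, 9, 12, 14, 21, 22, 27, 30, 31, 32, 33, 34, 35, 37, 39, 41, 42, 43].
Sparsity = 19.

19


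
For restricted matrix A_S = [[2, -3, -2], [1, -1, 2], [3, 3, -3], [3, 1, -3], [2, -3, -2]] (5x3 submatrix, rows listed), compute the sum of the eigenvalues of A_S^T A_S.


Sum of eigenvalues of A_S^T A_S = trace(A_S^T A_S) = sum of squared column norms of A_S.
A_S^T A_S diagonal: [27, 29, 30].
trace = 27 + 29 + 30 = 86.

86


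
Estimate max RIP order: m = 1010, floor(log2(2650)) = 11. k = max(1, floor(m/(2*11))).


floor(log2(2650)) = 11.
2*11 = 22.
m/(2*floor(log2(n))) = 1010/22 ≈ 45.9091.
floor = 45.
k = max(1, 45) = 45.

45


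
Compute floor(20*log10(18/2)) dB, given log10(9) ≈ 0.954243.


||x||/||e|| = 18/2 = 9.
log10(9) ≈ 0.954243.
20*log10(||x||/||e||) ≈ 20*0.954243 = 19.08486.
floor(19.08486) = 19.

19


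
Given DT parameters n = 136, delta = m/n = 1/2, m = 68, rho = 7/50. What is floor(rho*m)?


m = 1/2*136 = 68.
rho = 7/50.
rho*m = 7/50*68 = 9.52.
k = floor(9.52) = 9.

9


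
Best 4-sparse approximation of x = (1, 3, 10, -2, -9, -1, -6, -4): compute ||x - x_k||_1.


Sorted |x_i| descending: [10, 9, 6, 4, 3, 2, 1, 1]
Keep top 4: [10, 9, 6, 4]
Tail entries: [3, 2, 1, 1]
L1 error = sum of tail = 7.

7


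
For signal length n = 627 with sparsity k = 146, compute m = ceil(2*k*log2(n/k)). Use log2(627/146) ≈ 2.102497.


log2(n/k) = log2(627/146) ≈ 2.102497.
2*k*log2(n/k) ≈ 2*146*2.102497 = 613.929124.
m = ceil(613.929124) = 614.

614


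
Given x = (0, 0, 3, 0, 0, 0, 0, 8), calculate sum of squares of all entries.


Non-zero entries: [(2, 3), (7, 8)]
Squares: [9, 64]
||x||_2^2 = sum = 73.

73


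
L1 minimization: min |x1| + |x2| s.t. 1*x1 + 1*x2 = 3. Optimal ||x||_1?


Axis intercepts:
  x1 = 3, x2 = 0: L1 = 3
  x1 = 0, x2 = 3: L1 = 3
x* = (3, 0)
||x*||_1 = 3.

3


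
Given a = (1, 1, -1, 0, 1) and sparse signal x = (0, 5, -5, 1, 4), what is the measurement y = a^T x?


Non-zero terms: ['1*5', '-1*-5', '0*1', '1*4']
Products: [5, 5, 0, 4]
y = sum = 14.

14


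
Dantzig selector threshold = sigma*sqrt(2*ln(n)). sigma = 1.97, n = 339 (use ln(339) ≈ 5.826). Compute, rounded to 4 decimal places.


ln(339) ≈ 5.826.
2*ln(n) ≈ 11.652.
sqrt(2*ln(n)) ≈ sqrt(11.652) ≈ 3.413503.
threshold ≈ 1.97*3.413503 = 6.72460091 ≈ 6.7246.

6.7246


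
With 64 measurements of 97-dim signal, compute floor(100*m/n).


100*m/n = 100*64/97 ≈ 65.9794.
floor = 65.

65


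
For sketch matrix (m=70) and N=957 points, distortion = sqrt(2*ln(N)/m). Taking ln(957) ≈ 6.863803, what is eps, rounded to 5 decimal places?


ln(957) ≈ 6.863803.
2*ln(N)/m ≈ 2*6.863803/70 ≈ 0.19610866.
eps = sqrt(0.19610866) ≈ 0.4428416 ≈ 0.44284.

0.44284


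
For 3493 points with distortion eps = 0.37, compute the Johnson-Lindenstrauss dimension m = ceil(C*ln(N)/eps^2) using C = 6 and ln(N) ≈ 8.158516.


ln(3493) ≈ 8.158516.
eps^2 = 0.37^2 = 0.1369.
C*ln(N)/eps^2 ≈ 6*8.158516/0.1369 ≈ 357.5683.
m = ceil(357.5683) = 358.

358


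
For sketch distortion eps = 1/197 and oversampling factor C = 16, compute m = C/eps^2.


1/eps = 197.
(1/eps)^2 = 38809.
m = 16*38809 = 620944.

620944


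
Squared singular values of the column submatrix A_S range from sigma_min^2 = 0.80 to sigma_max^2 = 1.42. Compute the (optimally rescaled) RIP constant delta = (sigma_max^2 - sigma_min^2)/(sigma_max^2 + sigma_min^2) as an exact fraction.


lambda_max - lambda_min = 1.42 - 0.80 = 0.62.
lambda_max + lambda_min = 1.42 + 0.80 = 2.22.
delta = 0.62/2.22 = 62/222 = 31/111.

31/111


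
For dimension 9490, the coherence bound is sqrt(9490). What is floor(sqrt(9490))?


97^2 = 9409 <= 9490 < 9604 = 98^2, so 97 <= sqrt(9490) < 98.
floor(sqrt(9490)) = 97.

97


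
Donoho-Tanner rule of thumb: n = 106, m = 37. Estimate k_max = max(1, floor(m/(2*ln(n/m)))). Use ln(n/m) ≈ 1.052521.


n/m = 106/37.
ln(n/m) ≈ 1.052521.
2*ln(n/m) ≈ 2.105042.
m/(2*ln(n/m)) ≈ 37/2.105042 ≈ 17.5768.
floor = 17.
k_max = max(1, 17) = 17.

17


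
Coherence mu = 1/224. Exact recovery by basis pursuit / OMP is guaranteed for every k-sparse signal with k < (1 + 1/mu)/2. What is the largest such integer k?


1/mu = 224.
1 + 1/mu = 225.
(1 + 1/mu)/2 = 112.5 is not an integer, so k_max = floor(112.5) = 112.

112


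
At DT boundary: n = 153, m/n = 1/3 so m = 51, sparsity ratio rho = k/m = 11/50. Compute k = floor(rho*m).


m = 1/3*153 = 51.
rho = 11/50.
rho*m = 11/50*51 = 11.22.
k = floor(11.22) = 11.

11


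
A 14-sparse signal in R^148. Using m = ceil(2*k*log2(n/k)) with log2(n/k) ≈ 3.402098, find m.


log2(n/k) = log2(148/14) ≈ 3.402098.
2*k*log2(n/k) ≈ 2*14*3.402098 = 95.258744.
m = ceil(95.258744) = 96.

96


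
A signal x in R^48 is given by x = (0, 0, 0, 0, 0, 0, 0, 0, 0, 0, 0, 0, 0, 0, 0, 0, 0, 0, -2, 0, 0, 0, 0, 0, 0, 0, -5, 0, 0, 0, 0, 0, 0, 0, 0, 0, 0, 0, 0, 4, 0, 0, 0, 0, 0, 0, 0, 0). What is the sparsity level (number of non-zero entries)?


Non-zero positions: [18, 26, 39].
Sparsity = 3.

3


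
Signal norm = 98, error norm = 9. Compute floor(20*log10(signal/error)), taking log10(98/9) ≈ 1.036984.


||x||/||e|| = 98/9.
log10(98/9) ≈ 1.036984.
20*log10(||x||/||e||) ≈ 20*1.036984 = 20.73968.
floor(20.73968) = 20.

20


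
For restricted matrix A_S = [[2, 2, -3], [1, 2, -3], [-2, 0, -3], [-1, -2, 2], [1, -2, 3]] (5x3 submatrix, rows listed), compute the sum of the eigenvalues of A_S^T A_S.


Sum of eigenvalues of A_S^T A_S = trace(A_S^T A_S) = sum of squared column norms of A_S.
A_S^T A_S diagonal: [11, 16, 40].
trace = 11 + 16 + 40 = 67.

67


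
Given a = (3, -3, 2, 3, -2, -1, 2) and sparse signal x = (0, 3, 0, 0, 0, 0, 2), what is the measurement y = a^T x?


Non-zero terms: ['-3*3', '2*2']
Products: [-9, 4]
y = sum = -5.

-5


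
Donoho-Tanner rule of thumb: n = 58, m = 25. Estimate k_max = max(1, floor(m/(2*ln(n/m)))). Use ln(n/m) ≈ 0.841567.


n/m = 58/25.
ln(n/m) ≈ 0.841567.
2*ln(n/m) ≈ 1.683134.
m/(2*ln(n/m)) ≈ 25/1.683134 ≈ 14.8532.
floor = 14.
k_max = max(1, 14) = 14.

14


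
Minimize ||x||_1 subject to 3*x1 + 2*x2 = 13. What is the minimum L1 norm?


Axis intercepts:
  x1 = 13/3, x2 = 0: L1 = 13/3
  x1 = 0, x2 = 13/2: L1 = 13/2
x* = (13/3, 0)
||x*||_1 = 13/3.

13/3


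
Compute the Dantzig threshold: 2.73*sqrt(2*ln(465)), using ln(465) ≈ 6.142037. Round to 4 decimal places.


ln(465) ≈ 6.142037.
2*ln(n) ≈ 12.284074.
sqrt(2*ln(n)) ≈ sqrt(12.284074) ≈ 3.504864.
threshold ≈ 2.73*3.504864 = 9.56827872 ≈ 9.5683.

9.5683


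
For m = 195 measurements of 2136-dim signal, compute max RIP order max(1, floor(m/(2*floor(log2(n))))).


floor(log2(2136)) = 11.
2*11 = 22.
m/(2*floor(log2(n))) = 195/22 ≈ 8.8636.
floor = 8.
k = max(1, 8) = 8.

8


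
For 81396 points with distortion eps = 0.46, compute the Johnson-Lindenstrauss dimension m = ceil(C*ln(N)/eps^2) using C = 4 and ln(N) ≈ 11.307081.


ln(81396) ≈ 11.307081.
eps^2 = 0.46^2 = 0.2116.
C*ln(N)/eps^2 ≈ 4*11.307081/0.2116 ≈ 213.7444.
m = ceil(213.7444) = 214.

214


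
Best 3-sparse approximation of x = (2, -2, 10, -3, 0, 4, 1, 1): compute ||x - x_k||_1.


Sorted |x_i| descending: [10, 4, 3, 2, 2, 1, 1, 0]
Keep top 3: [10, 4, 3]
Tail entries: [2, 2, 1, 1, 0]
L1 error = sum of tail = 6.

6


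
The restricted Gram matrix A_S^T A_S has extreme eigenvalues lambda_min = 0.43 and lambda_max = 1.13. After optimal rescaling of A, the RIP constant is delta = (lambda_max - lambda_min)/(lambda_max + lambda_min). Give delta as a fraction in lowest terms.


lambda_max - lambda_min = 1.13 - 0.43 = 0.70.
lambda_max + lambda_min = 1.13 + 0.43 = 1.56.
delta = 0.70/1.56 = 70/156 = 35/78.

35/78


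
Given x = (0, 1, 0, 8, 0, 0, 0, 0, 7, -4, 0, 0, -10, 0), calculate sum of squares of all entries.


Non-zero entries: [(1, 1), (3, 8), (8, 7), (9, -4), (12, -10)]
Squares: [1, 64, 49, 16, 100]
||x||_2^2 = sum = 230.

230


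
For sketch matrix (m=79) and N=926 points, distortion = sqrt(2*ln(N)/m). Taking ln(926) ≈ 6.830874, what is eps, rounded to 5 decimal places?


ln(926) ≈ 6.830874.
2*ln(N)/m ≈ 2*6.830874/79 ≈ 0.17293352.
eps = sqrt(0.17293352) ≈ 0.4158528 ≈ 0.41585.

0.41585


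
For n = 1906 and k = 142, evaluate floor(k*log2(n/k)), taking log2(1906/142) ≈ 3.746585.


log2(n/k) = log2(1906/142) ≈ 3.746585.
k*log2(n/k) ≈ 142*3.746585 = 532.01507.
floor(532.01507) = 532.

532


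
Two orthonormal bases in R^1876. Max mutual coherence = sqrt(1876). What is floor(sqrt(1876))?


43^2 = 1849 <= 1876 < 1936 = 44^2, so 43 <= sqrt(1876) < 44.
floor(sqrt(1876)) = 43.

43


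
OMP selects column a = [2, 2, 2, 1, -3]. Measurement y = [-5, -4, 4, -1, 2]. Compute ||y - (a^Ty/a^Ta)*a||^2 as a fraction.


a^T a = 22.
a^T y = -17.
coeff = -17/22 = -17/22.
||r||^2 = 1075/22.

1075/22


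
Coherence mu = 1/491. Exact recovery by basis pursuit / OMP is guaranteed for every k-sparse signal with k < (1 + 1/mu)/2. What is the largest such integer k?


1/mu = 491.
1 + 1/mu = 492.
(1 + 1/mu)/2 = 246 is an integer and the inequality is strict, so k_max = 246 - 1 = 245.

245


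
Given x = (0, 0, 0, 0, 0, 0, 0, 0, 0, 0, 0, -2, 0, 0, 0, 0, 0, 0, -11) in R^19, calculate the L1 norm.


Non-zero entries: [(11, -2), (18, -11)]
Absolute values: [2, 11]
||x||_1 = sum = 13.

13


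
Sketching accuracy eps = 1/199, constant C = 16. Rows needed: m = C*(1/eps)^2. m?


1/eps = 199.
(1/eps)^2 = 39601.
m = 16*39601 = 633616.

633616


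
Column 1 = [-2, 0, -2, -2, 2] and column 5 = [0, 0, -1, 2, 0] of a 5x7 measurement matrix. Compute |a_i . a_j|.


Inner product: -2*0 + 0*0 + -2*-1 + -2*2 + 2*0
Products: [0, 0, 2, -4, 0]
Sum = -2.
|dot| = 2.

2


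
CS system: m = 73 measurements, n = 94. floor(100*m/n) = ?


100*m/n = 100*73/94 ≈ 77.6596.
floor = 77.

77


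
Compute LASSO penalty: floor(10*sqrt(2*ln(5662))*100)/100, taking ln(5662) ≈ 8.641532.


ln(5662) ≈ 8.641532.
2*ln(n) ≈ 17.283064.
sqrt(2*ln(n)) ≈ sqrt(17.283064) ≈ 4.15729.
lambda ≈ 10*4.15729 = 41.5729.
floor(lambda*100)/100 = 41.57.

41.57


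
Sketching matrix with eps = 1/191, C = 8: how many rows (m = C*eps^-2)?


1/eps = 191.
(1/eps)^2 = 36481.
m = 8*36481 = 291848.

291848


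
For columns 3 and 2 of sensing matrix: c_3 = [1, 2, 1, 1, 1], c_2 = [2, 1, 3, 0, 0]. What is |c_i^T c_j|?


Inner product: 1*2 + 2*1 + 1*3 + 1*0 + 1*0
Products: [2, 2, 3, 0, 0]
Sum = 7.
|dot| = 7.

7


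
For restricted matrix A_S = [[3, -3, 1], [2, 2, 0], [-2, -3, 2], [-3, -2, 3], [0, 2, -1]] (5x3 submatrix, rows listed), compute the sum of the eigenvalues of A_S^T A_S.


Sum of eigenvalues of A_S^T A_S = trace(A_S^T A_S) = sum of squared column norms of A_S.
A_S^T A_S diagonal: [26, 30, 15].
trace = 26 + 30 + 15 = 71.

71


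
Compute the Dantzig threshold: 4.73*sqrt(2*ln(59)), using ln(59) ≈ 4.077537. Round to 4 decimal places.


ln(59) ≈ 4.077537.
2*ln(n) ≈ 8.155074.
sqrt(2*ln(n)) ≈ sqrt(8.155074) ≈ 2.855709.
threshold ≈ 4.73*2.855709 = 13.50750357 ≈ 13.5075.

13.5075


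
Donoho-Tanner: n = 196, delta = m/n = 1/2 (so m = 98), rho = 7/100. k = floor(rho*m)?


m = 1/2*196 = 98.
rho = 7/100.
rho*m = 7/100*98 = 6.86.
k = floor(6.86) = 6.

6


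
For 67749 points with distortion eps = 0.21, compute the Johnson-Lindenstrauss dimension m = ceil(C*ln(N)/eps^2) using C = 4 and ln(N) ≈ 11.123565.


ln(67749) ≈ 11.123565.
eps^2 = 0.21^2 = 0.0441.
C*ln(N)/eps^2 ≈ 4*11.123565/0.0441 ≈ 1008.9401.
m = ceil(1008.9401) = 1009.

1009


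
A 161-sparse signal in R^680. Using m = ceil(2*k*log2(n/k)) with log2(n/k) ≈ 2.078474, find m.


log2(n/k) = log2(680/161) ≈ 2.078474.
2*k*log2(n/k) ≈ 2*161*2.078474 = 669.268628.
m = ceil(669.268628) = 670.

670


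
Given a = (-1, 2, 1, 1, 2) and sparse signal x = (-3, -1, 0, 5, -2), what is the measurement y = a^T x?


Non-zero terms: ['-1*-3', '2*-1', '1*5', '2*-2']
Products: [3, -2, 5, -4]
y = sum = 2.

2


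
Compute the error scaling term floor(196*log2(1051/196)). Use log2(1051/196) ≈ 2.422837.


log2(n/k) = log2(1051/196) ≈ 2.422837.
k*log2(n/k) ≈ 196*2.422837 = 474.876052.
floor(474.876052) = 474.

474


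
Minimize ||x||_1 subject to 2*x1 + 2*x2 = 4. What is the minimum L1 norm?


Axis intercepts:
  x1 = 2, x2 = 0: L1 = 2
  x1 = 0, x2 = 2: L1 = 2
x* = (2, 0)
||x*||_1 = 2.

2


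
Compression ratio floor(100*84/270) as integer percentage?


100*m/n = 100*84/270 ≈ 31.1111.
floor = 31.

31


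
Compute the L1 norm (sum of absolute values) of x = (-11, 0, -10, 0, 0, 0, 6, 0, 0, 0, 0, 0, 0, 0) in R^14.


Non-zero entries: [(0, -11), (2, -10), (6, 6)]
Absolute values: [11, 10, 6]
||x||_1 = sum = 27.

27


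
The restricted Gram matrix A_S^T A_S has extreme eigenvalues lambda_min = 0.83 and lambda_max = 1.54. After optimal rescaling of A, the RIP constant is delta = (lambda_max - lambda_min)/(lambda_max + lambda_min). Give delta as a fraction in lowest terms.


lambda_max - lambda_min = 1.54 - 0.83 = 0.71.
lambda_max + lambda_min = 1.54 + 0.83 = 2.37.
delta = 0.71/2.37 = 71/237.

71/237


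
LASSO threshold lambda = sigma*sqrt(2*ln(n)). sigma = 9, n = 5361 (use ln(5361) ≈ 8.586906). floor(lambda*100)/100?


ln(5361) ≈ 8.586906.
2*ln(n) ≈ 17.173812.
sqrt(2*ln(n)) ≈ sqrt(17.173812) ≈ 4.14413.
lambda ≈ 9*4.14413 = 37.29717.
floor(lambda*100)/100 = 37.29.

37.29


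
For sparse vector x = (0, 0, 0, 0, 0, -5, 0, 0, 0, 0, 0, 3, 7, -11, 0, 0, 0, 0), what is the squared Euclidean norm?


Non-zero entries: [(5, -5), (11, 3), (12, 7), (13, -11)]
Squares: [25, 9, 49, 121]
||x||_2^2 = sum = 204.

204


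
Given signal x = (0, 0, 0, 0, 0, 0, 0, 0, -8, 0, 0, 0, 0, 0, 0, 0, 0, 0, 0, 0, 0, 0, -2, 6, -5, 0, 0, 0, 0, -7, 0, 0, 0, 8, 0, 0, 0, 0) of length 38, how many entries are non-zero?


Non-zero positions: [8, 22, 23, 24, 29, 33].
Sparsity = 6.

6


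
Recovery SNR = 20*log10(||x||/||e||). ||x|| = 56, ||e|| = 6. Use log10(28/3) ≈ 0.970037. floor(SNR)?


||x||/||e|| = 56/6 = 28/3.
log10(28/3) ≈ 0.970037.
20*log10(||x||/||e||) ≈ 20*0.970037 = 19.40074.
floor(19.40074) = 19.

19


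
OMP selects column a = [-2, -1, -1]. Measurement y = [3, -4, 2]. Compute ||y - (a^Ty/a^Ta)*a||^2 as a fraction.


a^T a = 6.
a^T y = -4.
coeff = -4/6 = -2/3.
||r||^2 = 79/3.

79/3


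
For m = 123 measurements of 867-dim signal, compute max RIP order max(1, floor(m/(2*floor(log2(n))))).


floor(log2(867)) = 9.
2*9 = 18.
m/(2*floor(log2(n))) = 123/18 ≈ 6.8333.
floor = 6.
k = max(1, 6) = 6.

6


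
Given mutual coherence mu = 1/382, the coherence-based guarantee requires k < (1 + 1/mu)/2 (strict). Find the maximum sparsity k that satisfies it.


1/mu = 382.
1 + 1/mu = 383.
(1 + 1/mu)/2 = 191.5 is not an integer, so k_max = floor(191.5) = 191.

191


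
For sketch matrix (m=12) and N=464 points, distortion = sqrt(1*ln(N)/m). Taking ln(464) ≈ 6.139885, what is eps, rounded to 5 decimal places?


ln(464) ≈ 6.139885.
1*ln(N)/m ≈ 1*6.139885/12 ≈ 0.51165708.
eps = sqrt(0.51165708) ≈ 0.7153021 ≈ 0.71530.

0.71530


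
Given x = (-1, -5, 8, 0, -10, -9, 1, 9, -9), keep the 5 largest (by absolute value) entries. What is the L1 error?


Sorted |x_i| descending: [10, 9, 9, 9, 8, 5, 1, 1, 0]
Keep top 5: [10, 9, 9, 9, 8]
Tail entries: [5, 1, 1, 0]
L1 error = sum of tail = 7.

7


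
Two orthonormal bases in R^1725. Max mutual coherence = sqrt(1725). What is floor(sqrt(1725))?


41^2 = 1681 <= 1725 < 1764 = 42^2, so 41 <= sqrt(1725) < 42.
floor(sqrt(1725)) = 41.

41


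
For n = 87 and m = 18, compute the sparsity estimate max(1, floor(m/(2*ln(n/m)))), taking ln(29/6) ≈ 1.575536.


n/m = 87/18 = 29/6.
ln(n/m) ≈ 1.575536.
2*ln(n/m) ≈ 3.151072.
m/(2*ln(n/m)) ≈ 18/3.151072 ≈ 5.7123.
floor = 5.
k_max = max(1, 5) = 5.

5


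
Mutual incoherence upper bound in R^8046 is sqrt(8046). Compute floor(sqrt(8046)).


89^2 = 7921 <= 8046 < 8100 = 90^2, so 89 <= sqrt(8046) < 90.
floor(sqrt(8046)) = 89.

89


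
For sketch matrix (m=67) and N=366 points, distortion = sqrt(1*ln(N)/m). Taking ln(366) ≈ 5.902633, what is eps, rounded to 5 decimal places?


ln(366) ≈ 5.902633.
1*ln(N)/m ≈ 1*5.902633/67 ≈ 0.088099.
eps = sqrt(0.088099) ≈ 0.2968148 ≈ 0.29681.

0.29681


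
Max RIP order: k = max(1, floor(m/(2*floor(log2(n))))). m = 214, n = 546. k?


floor(log2(546)) = 9.
2*9 = 18.
m/(2*floor(log2(n))) = 214/18 ≈ 11.8889.
floor = 11.
k = max(1, 11) = 11.

11


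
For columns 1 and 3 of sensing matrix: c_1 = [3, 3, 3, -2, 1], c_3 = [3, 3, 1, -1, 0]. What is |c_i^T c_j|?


Inner product: 3*3 + 3*3 + 3*1 + -2*-1 + 1*0
Products: [9, 9, 3, 2, 0]
Sum = 23.
|dot| = 23.

23


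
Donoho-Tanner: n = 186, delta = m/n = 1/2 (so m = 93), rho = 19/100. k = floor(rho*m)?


m = 1/2*186 = 93.
rho = 19/100.
rho*m = 19/100*93 = 17.67.
k = floor(17.67) = 17.

17


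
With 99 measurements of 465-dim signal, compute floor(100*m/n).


100*m/n = 100*99/465 ≈ 21.2903.
floor = 21.

21


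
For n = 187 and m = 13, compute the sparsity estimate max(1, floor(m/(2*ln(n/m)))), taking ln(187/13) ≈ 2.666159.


n/m = 187/13.
ln(n/m) ≈ 2.666159.
2*ln(n/m) ≈ 5.332318.
m/(2*ln(n/m)) ≈ 13/5.332318 ≈ 2.438.
floor = 2.
k_max = max(1, 2) = 2.

2


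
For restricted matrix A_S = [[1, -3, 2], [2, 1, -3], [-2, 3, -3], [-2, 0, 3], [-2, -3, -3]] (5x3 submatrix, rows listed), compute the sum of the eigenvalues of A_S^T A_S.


Sum of eigenvalues of A_S^T A_S = trace(A_S^T A_S) = sum of squared column norms of A_S.
A_S^T A_S diagonal: [17, 28, 40].
trace = 17 + 28 + 40 = 85.

85


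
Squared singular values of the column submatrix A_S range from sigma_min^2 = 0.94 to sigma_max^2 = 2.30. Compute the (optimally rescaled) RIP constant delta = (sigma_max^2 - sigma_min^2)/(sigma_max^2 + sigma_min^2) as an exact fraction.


lambda_max - lambda_min = 2.30 - 0.94 = 1.36.
lambda_max + lambda_min = 2.30 + 0.94 = 3.24.
delta = 1.36/3.24 = 136/324 = 34/81.

34/81
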